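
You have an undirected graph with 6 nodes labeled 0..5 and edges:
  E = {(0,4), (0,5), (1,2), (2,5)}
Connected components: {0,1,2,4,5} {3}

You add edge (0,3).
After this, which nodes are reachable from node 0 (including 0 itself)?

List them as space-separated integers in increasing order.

Before: nodes reachable from 0: {0,1,2,4,5}
Adding (0,3): merges 0's component with another. Reachability grows.
After: nodes reachable from 0: {0,1,2,3,4,5}

Answer: 0 1 2 3 4 5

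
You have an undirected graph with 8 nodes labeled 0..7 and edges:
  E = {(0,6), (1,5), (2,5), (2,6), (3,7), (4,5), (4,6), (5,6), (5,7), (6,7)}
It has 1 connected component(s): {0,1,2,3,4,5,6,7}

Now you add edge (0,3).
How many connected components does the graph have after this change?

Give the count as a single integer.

Initial component count: 1
Add (0,3): endpoints already in same component. Count unchanged: 1.
New component count: 1

Answer: 1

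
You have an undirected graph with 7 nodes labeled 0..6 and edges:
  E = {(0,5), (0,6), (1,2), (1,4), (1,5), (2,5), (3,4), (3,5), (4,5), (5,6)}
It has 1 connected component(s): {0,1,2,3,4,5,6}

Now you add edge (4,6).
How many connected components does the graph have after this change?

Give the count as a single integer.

Initial component count: 1
Add (4,6): endpoints already in same component. Count unchanged: 1.
New component count: 1

Answer: 1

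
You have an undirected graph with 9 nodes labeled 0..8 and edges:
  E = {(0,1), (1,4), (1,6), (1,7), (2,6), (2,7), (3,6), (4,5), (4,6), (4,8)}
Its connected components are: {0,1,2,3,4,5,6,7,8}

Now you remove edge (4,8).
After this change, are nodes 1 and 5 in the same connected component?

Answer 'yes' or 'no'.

Initial components: {0,1,2,3,4,5,6,7,8}
Removing edge (4,8): it was a bridge — component count 1 -> 2.
New components: {0,1,2,3,4,5,6,7} {8}
Are 1 and 5 in the same component? yes

Answer: yes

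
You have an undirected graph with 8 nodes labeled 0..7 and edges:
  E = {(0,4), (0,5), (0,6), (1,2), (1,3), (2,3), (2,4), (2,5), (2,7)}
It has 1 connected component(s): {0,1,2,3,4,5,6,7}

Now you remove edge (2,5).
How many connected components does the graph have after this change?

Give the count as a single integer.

Answer: 1

Derivation:
Initial component count: 1
Remove (2,5): not a bridge. Count unchanged: 1.
  After removal, components: {0,1,2,3,4,5,6,7}
New component count: 1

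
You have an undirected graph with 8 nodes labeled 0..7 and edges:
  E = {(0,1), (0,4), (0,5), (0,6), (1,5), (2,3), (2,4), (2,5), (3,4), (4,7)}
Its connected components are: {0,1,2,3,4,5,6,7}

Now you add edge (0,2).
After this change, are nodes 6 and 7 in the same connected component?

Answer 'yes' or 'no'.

Initial components: {0,1,2,3,4,5,6,7}
Adding edge (0,2): both already in same component {0,1,2,3,4,5,6,7}. No change.
New components: {0,1,2,3,4,5,6,7}
Are 6 and 7 in the same component? yes

Answer: yes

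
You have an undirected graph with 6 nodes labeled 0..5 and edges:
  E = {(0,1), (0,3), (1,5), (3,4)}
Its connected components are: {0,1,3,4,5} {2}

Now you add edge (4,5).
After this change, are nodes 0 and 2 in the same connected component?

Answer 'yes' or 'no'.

Initial components: {0,1,3,4,5} {2}
Adding edge (4,5): both already in same component {0,1,3,4,5}. No change.
New components: {0,1,3,4,5} {2}
Are 0 and 2 in the same component? no

Answer: no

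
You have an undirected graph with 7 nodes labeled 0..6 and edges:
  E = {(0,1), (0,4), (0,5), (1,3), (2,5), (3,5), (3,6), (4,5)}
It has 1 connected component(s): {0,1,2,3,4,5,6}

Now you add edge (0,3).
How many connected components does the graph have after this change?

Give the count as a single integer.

Initial component count: 1
Add (0,3): endpoints already in same component. Count unchanged: 1.
New component count: 1

Answer: 1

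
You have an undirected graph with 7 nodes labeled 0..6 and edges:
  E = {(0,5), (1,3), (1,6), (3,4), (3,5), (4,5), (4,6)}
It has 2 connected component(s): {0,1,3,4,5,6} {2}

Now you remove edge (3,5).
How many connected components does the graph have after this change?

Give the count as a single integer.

Answer: 2

Derivation:
Initial component count: 2
Remove (3,5): not a bridge. Count unchanged: 2.
  After removal, components: {0,1,3,4,5,6} {2}
New component count: 2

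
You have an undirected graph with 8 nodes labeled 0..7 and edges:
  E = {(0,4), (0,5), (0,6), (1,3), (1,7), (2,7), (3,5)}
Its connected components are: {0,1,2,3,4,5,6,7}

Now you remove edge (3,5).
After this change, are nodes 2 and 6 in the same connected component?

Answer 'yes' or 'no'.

Initial components: {0,1,2,3,4,5,6,7}
Removing edge (3,5): it was a bridge — component count 1 -> 2.
New components: {0,4,5,6} {1,2,3,7}
Are 2 and 6 in the same component? no

Answer: no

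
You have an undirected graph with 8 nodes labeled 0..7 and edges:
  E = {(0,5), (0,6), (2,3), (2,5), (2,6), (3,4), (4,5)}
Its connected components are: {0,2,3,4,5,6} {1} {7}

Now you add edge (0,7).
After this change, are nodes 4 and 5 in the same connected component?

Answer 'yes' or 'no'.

Initial components: {0,2,3,4,5,6} {1} {7}
Adding edge (0,7): merges {0,2,3,4,5,6} and {7}.
New components: {0,2,3,4,5,6,7} {1}
Are 4 and 5 in the same component? yes

Answer: yes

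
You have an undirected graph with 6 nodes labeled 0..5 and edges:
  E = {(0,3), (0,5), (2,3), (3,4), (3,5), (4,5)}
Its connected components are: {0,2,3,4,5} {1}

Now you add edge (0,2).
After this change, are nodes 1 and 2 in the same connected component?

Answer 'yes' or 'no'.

Initial components: {0,2,3,4,5} {1}
Adding edge (0,2): both already in same component {0,2,3,4,5}. No change.
New components: {0,2,3,4,5} {1}
Are 1 and 2 in the same component? no

Answer: no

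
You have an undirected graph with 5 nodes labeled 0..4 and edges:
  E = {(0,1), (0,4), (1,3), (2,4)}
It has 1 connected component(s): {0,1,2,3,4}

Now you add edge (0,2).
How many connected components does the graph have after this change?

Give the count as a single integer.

Initial component count: 1
Add (0,2): endpoints already in same component. Count unchanged: 1.
New component count: 1

Answer: 1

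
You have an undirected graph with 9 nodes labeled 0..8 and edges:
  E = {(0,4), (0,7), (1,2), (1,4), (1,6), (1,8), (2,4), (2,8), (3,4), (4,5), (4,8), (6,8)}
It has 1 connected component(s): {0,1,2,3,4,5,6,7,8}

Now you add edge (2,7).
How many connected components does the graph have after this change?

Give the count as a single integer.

Initial component count: 1
Add (2,7): endpoints already in same component. Count unchanged: 1.
New component count: 1

Answer: 1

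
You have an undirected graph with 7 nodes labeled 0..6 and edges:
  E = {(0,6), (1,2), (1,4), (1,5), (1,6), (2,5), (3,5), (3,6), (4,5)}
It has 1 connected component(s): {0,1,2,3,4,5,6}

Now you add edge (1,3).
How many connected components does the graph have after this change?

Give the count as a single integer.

Initial component count: 1
Add (1,3): endpoints already in same component. Count unchanged: 1.
New component count: 1

Answer: 1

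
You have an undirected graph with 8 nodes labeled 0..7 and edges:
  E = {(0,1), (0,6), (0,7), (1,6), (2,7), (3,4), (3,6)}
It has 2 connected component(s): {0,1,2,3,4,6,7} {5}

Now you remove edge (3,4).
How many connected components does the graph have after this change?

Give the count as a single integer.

Answer: 3

Derivation:
Initial component count: 2
Remove (3,4): it was a bridge. Count increases: 2 -> 3.
  After removal, components: {0,1,2,3,6,7} {4} {5}
New component count: 3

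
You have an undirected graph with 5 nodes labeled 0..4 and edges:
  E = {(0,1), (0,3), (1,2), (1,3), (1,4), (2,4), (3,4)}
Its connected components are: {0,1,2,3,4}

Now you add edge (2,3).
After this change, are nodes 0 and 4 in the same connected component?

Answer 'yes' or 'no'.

Answer: yes

Derivation:
Initial components: {0,1,2,3,4}
Adding edge (2,3): both already in same component {0,1,2,3,4}. No change.
New components: {0,1,2,3,4}
Are 0 and 4 in the same component? yes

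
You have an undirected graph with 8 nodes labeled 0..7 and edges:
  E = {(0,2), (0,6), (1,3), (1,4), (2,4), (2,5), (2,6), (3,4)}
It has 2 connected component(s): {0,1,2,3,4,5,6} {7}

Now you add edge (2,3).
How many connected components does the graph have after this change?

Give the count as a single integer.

Answer: 2

Derivation:
Initial component count: 2
Add (2,3): endpoints already in same component. Count unchanged: 2.
New component count: 2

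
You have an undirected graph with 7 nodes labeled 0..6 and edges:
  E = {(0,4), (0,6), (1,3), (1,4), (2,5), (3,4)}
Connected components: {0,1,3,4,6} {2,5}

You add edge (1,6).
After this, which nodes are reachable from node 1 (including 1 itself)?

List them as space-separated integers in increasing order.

Before: nodes reachable from 1: {0,1,3,4,6}
Adding (1,6): both endpoints already in same component. Reachability from 1 unchanged.
After: nodes reachable from 1: {0,1,3,4,6}

Answer: 0 1 3 4 6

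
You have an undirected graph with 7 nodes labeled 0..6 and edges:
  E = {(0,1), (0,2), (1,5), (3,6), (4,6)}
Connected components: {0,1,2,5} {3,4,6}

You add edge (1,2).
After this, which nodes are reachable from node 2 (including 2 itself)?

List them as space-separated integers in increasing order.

Answer: 0 1 2 5

Derivation:
Before: nodes reachable from 2: {0,1,2,5}
Adding (1,2): both endpoints already in same component. Reachability from 2 unchanged.
After: nodes reachable from 2: {0,1,2,5}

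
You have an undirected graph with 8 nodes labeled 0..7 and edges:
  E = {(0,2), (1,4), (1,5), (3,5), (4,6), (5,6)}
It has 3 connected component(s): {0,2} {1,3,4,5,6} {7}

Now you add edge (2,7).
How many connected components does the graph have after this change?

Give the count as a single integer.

Initial component count: 3
Add (2,7): merges two components. Count decreases: 3 -> 2.
New component count: 2

Answer: 2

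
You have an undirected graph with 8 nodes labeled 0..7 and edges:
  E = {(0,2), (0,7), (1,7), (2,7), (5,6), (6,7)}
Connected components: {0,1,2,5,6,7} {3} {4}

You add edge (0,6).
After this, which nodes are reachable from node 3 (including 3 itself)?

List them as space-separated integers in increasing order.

Answer: 3

Derivation:
Before: nodes reachable from 3: {3}
Adding (0,6): both endpoints already in same component. Reachability from 3 unchanged.
After: nodes reachable from 3: {3}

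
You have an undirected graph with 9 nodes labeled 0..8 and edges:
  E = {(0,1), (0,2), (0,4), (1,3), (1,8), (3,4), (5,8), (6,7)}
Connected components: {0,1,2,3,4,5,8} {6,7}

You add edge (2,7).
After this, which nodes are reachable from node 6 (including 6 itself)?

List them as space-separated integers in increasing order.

Before: nodes reachable from 6: {6,7}
Adding (2,7): merges 6's component with another. Reachability grows.
After: nodes reachable from 6: {0,1,2,3,4,5,6,7,8}

Answer: 0 1 2 3 4 5 6 7 8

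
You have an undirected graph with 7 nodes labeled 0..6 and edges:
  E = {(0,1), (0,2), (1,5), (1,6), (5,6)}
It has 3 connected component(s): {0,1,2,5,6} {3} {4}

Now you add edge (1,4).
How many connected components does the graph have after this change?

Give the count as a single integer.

Initial component count: 3
Add (1,4): merges two components. Count decreases: 3 -> 2.
New component count: 2

Answer: 2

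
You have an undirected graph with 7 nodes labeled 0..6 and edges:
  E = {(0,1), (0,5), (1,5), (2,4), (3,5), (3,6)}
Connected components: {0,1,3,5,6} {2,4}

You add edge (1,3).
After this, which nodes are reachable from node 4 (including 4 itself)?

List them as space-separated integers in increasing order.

Before: nodes reachable from 4: {2,4}
Adding (1,3): both endpoints already in same component. Reachability from 4 unchanged.
After: nodes reachable from 4: {2,4}

Answer: 2 4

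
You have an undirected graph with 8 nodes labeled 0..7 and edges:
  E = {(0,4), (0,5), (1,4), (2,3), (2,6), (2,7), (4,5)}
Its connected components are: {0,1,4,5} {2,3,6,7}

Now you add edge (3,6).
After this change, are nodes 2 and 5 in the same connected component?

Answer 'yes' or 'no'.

Answer: no

Derivation:
Initial components: {0,1,4,5} {2,3,6,7}
Adding edge (3,6): both already in same component {2,3,6,7}. No change.
New components: {0,1,4,5} {2,3,6,7}
Are 2 and 5 in the same component? no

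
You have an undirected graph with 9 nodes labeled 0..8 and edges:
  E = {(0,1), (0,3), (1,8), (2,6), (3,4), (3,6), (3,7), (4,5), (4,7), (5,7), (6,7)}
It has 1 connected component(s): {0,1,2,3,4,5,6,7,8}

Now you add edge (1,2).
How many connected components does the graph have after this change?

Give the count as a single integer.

Answer: 1

Derivation:
Initial component count: 1
Add (1,2): endpoints already in same component. Count unchanged: 1.
New component count: 1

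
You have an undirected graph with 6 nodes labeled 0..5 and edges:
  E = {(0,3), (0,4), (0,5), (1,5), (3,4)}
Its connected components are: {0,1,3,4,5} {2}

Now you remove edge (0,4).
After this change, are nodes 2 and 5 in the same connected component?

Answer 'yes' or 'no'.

Initial components: {0,1,3,4,5} {2}
Removing edge (0,4): not a bridge — component count unchanged at 2.
New components: {0,1,3,4,5} {2}
Are 2 and 5 in the same component? no

Answer: no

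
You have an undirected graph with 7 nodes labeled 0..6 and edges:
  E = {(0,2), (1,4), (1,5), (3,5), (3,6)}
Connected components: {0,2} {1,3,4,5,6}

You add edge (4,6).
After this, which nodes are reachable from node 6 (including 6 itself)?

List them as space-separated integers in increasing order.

Answer: 1 3 4 5 6

Derivation:
Before: nodes reachable from 6: {1,3,4,5,6}
Adding (4,6): both endpoints already in same component. Reachability from 6 unchanged.
After: nodes reachable from 6: {1,3,4,5,6}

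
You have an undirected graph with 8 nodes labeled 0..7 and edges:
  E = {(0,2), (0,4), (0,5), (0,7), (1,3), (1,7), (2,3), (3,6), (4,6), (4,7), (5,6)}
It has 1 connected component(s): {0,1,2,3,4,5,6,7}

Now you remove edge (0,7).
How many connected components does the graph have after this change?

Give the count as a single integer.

Answer: 1

Derivation:
Initial component count: 1
Remove (0,7): not a bridge. Count unchanged: 1.
  After removal, components: {0,1,2,3,4,5,6,7}
New component count: 1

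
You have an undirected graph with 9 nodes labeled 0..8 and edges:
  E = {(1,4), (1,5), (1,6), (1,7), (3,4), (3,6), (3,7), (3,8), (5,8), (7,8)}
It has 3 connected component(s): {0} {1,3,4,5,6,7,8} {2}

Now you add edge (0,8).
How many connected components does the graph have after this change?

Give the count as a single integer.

Answer: 2

Derivation:
Initial component count: 3
Add (0,8): merges two components. Count decreases: 3 -> 2.
New component count: 2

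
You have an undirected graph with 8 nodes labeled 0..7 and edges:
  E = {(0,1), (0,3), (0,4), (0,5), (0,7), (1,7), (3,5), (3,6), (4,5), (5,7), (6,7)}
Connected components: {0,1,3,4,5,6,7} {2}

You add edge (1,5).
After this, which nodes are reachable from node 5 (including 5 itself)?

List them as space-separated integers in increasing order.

Answer: 0 1 3 4 5 6 7

Derivation:
Before: nodes reachable from 5: {0,1,3,4,5,6,7}
Adding (1,5): both endpoints already in same component. Reachability from 5 unchanged.
After: nodes reachable from 5: {0,1,3,4,5,6,7}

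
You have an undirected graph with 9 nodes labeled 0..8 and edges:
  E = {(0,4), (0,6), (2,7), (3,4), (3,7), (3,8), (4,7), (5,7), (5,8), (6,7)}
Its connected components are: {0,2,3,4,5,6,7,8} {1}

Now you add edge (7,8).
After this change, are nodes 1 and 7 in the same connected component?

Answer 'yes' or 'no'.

Initial components: {0,2,3,4,5,6,7,8} {1}
Adding edge (7,8): both already in same component {0,2,3,4,5,6,7,8}. No change.
New components: {0,2,3,4,5,6,7,8} {1}
Are 1 and 7 in the same component? no

Answer: no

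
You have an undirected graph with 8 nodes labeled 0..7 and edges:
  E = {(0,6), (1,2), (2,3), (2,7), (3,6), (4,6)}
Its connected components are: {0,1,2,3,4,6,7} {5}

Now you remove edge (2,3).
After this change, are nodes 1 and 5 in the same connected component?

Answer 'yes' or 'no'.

Initial components: {0,1,2,3,4,6,7} {5}
Removing edge (2,3): it was a bridge — component count 2 -> 3.
New components: {0,3,4,6} {1,2,7} {5}
Are 1 and 5 in the same component? no

Answer: no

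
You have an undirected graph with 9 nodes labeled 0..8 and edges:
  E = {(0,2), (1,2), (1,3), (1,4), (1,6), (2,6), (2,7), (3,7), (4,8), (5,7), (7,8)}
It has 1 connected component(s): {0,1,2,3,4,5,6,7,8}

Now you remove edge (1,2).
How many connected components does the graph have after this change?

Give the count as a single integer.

Initial component count: 1
Remove (1,2): not a bridge. Count unchanged: 1.
  After removal, components: {0,1,2,3,4,5,6,7,8}
New component count: 1

Answer: 1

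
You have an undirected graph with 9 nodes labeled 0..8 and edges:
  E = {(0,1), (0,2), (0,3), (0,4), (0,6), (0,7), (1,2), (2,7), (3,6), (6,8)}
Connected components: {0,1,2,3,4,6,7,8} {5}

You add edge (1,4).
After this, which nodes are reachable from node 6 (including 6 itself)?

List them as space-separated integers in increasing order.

Before: nodes reachable from 6: {0,1,2,3,4,6,7,8}
Adding (1,4): both endpoints already in same component. Reachability from 6 unchanged.
After: nodes reachable from 6: {0,1,2,3,4,6,7,8}

Answer: 0 1 2 3 4 6 7 8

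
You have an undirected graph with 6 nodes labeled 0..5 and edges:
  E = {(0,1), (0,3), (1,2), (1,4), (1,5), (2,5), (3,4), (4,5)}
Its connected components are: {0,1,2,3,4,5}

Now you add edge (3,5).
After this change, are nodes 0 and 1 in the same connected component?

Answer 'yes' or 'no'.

Initial components: {0,1,2,3,4,5}
Adding edge (3,5): both already in same component {0,1,2,3,4,5}. No change.
New components: {0,1,2,3,4,5}
Are 0 and 1 in the same component? yes

Answer: yes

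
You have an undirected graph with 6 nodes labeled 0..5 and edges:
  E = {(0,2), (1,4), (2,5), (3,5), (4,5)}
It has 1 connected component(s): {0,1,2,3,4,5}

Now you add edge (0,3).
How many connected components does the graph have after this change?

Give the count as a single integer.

Initial component count: 1
Add (0,3): endpoints already in same component. Count unchanged: 1.
New component count: 1

Answer: 1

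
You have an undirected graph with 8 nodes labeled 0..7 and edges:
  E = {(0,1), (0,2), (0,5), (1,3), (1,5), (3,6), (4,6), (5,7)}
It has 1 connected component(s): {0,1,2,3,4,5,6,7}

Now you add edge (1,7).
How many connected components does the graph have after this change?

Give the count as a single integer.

Initial component count: 1
Add (1,7): endpoints already in same component. Count unchanged: 1.
New component count: 1

Answer: 1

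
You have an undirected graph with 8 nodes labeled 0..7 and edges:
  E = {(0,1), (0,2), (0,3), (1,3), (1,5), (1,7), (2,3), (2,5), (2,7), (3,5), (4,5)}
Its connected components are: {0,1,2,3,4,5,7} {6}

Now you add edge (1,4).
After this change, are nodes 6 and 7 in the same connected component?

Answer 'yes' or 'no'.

Initial components: {0,1,2,3,4,5,7} {6}
Adding edge (1,4): both already in same component {0,1,2,3,4,5,7}. No change.
New components: {0,1,2,3,4,5,7} {6}
Are 6 and 7 in the same component? no

Answer: no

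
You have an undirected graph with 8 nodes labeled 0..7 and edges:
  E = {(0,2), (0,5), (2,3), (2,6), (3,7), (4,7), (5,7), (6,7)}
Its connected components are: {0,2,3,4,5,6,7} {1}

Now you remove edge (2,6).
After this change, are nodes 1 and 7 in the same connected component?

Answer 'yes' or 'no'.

Answer: no

Derivation:
Initial components: {0,2,3,4,5,6,7} {1}
Removing edge (2,6): not a bridge — component count unchanged at 2.
New components: {0,2,3,4,5,6,7} {1}
Are 1 and 7 in the same component? no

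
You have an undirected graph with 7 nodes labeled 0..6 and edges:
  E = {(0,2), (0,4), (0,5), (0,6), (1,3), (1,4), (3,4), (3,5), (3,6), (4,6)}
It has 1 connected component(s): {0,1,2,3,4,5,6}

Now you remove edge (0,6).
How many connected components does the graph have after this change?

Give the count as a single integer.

Initial component count: 1
Remove (0,6): not a bridge. Count unchanged: 1.
  After removal, components: {0,1,2,3,4,5,6}
New component count: 1

Answer: 1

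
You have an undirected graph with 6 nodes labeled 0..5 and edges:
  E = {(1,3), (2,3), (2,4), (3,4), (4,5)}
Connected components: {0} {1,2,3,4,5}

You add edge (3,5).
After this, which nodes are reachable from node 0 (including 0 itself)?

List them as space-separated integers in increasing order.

Before: nodes reachable from 0: {0}
Adding (3,5): both endpoints already in same component. Reachability from 0 unchanged.
After: nodes reachable from 0: {0}

Answer: 0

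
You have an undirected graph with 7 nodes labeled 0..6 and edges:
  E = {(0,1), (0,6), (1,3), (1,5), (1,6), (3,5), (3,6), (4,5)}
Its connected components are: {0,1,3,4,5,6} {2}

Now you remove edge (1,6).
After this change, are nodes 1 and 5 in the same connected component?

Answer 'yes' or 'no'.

Answer: yes

Derivation:
Initial components: {0,1,3,4,5,6} {2}
Removing edge (1,6): not a bridge — component count unchanged at 2.
New components: {0,1,3,4,5,6} {2}
Are 1 and 5 in the same component? yes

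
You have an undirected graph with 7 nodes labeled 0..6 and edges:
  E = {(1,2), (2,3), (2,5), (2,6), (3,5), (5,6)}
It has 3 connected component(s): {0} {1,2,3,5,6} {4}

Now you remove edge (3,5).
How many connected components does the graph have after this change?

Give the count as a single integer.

Initial component count: 3
Remove (3,5): not a bridge. Count unchanged: 3.
  After removal, components: {0} {1,2,3,5,6} {4}
New component count: 3

Answer: 3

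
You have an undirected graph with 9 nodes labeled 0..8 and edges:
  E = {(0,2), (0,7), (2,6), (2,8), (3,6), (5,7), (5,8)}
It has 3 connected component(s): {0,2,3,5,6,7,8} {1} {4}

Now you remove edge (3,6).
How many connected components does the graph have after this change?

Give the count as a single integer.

Initial component count: 3
Remove (3,6): it was a bridge. Count increases: 3 -> 4.
  After removal, components: {0,2,5,6,7,8} {1} {3} {4}
New component count: 4

Answer: 4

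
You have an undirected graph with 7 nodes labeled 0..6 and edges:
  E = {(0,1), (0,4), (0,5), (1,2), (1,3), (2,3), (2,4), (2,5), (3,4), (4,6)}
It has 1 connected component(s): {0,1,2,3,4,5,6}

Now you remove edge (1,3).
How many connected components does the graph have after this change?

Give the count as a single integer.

Initial component count: 1
Remove (1,3): not a bridge. Count unchanged: 1.
  After removal, components: {0,1,2,3,4,5,6}
New component count: 1

Answer: 1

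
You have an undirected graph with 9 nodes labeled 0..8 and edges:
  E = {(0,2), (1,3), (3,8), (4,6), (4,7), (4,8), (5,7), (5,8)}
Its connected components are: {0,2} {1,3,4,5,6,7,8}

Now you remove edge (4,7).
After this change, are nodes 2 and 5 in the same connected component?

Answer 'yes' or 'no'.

Initial components: {0,2} {1,3,4,5,6,7,8}
Removing edge (4,7): not a bridge — component count unchanged at 2.
New components: {0,2} {1,3,4,5,6,7,8}
Are 2 and 5 in the same component? no

Answer: no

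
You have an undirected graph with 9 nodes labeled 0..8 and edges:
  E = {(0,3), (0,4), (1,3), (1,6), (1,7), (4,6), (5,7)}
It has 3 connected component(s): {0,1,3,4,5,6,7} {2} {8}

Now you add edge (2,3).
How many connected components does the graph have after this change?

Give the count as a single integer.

Answer: 2

Derivation:
Initial component count: 3
Add (2,3): merges two components. Count decreases: 3 -> 2.
New component count: 2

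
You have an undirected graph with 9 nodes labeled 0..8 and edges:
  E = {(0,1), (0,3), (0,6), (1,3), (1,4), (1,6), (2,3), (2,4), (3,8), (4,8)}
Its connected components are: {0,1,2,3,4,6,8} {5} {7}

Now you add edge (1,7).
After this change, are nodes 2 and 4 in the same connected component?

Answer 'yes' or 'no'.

Initial components: {0,1,2,3,4,6,8} {5} {7}
Adding edge (1,7): merges {0,1,2,3,4,6,8} and {7}.
New components: {0,1,2,3,4,6,7,8} {5}
Are 2 and 4 in the same component? yes

Answer: yes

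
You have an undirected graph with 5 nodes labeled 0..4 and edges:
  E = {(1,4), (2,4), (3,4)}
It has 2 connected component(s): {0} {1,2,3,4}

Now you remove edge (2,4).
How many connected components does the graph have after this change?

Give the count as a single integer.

Answer: 3

Derivation:
Initial component count: 2
Remove (2,4): it was a bridge. Count increases: 2 -> 3.
  After removal, components: {0} {1,3,4} {2}
New component count: 3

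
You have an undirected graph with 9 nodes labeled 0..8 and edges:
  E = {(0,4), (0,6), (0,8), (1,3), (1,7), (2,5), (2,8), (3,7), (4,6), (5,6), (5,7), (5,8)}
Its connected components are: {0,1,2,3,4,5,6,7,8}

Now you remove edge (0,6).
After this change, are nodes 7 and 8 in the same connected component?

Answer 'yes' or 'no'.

Answer: yes

Derivation:
Initial components: {0,1,2,3,4,5,6,7,8}
Removing edge (0,6): not a bridge — component count unchanged at 1.
New components: {0,1,2,3,4,5,6,7,8}
Are 7 and 8 in the same component? yes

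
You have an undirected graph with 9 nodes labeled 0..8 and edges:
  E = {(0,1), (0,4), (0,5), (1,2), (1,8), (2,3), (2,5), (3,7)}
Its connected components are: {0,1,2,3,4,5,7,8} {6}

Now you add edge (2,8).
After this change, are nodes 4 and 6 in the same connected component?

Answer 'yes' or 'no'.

Initial components: {0,1,2,3,4,5,7,8} {6}
Adding edge (2,8): both already in same component {0,1,2,3,4,5,7,8}. No change.
New components: {0,1,2,3,4,5,7,8} {6}
Are 4 and 6 in the same component? no

Answer: no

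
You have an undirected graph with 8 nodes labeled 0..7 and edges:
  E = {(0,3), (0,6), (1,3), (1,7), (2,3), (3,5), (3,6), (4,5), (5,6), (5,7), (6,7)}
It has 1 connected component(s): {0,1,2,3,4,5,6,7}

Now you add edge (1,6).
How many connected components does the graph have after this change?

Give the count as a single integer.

Answer: 1

Derivation:
Initial component count: 1
Add (1,6): endpoints already in same component. Count unchanged: 1.
New component count: 1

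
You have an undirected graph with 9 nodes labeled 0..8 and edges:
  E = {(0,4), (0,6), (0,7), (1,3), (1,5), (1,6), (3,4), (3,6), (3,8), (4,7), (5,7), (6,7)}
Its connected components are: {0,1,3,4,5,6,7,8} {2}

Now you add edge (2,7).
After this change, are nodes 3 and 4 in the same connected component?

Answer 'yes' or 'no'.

Initial components: {0,1,3,4,5,6,7,8} {2}
Adding edge (2,7): merges {2} and {0,1,3,4,5,6,7,8}.
New components: {0,1,2,3,4,5,6,7,8}
Are 3 and 4 in the same component? yes

Answer: yes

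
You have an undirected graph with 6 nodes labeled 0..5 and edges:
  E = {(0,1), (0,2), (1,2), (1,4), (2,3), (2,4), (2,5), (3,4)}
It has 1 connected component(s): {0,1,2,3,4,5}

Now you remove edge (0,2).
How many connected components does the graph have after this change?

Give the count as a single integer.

Initial component count: 1
Remove (0,2): not a bridge. Count unchanged: 1.
  After removal, components: {0,1,2,3,4,5}
New component count: 1

Answer: 1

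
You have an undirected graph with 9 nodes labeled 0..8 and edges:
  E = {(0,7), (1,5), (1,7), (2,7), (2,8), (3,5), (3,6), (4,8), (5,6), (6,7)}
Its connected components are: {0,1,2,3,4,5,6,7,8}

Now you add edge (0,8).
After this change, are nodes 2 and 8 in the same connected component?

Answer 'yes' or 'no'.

Initial components: {0,1,2,3,4,5,6,7,8}
Adding edge (0,8): both already in same component {0,1,2,3,4,5,6,7,8}. No change.
New components: {0,1,2,3,4,5,6,7,8}
Are 2 and 8 in the same component? yes

Answer: yes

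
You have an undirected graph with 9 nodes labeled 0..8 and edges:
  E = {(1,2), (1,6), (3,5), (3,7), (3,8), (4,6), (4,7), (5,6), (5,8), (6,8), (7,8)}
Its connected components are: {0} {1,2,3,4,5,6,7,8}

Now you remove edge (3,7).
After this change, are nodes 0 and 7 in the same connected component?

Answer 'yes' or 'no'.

Initial components: {0} {1,2,3,4,5,6,7,8}
Removing edge (3,7): not a bridge — component count unchanged at 2.
New components: {0} {1,2,3,4,5,6,7,8}
Are 0 and 7 in the same component? no

Answer: no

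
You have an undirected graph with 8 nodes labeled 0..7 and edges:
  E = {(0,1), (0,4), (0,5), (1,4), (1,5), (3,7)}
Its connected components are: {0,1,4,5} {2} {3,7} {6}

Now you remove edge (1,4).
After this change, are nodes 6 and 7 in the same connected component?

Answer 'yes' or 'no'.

Initial components: {0,1,4,5} {2} {3,7} {6}
Removing edge (1,4): not a bridge — component count unchanged at 4.
New components: {0,1,4,5} {2} {3,7} {6}
Are 6 and 7 in the same component? no

Answer: no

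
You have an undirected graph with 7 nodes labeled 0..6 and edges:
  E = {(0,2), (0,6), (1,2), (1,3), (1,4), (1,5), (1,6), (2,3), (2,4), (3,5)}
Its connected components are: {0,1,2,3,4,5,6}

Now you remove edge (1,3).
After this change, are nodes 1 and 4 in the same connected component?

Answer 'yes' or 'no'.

Answer: yes

Derivation:
Initial components: {0,1,2,3,4,5,6}
Removing edge (1,3): not a bridge — component count unchanged at 1.
New components: {0,1,2,3,4,5,6}
Are 1 and 4 in the same component? yes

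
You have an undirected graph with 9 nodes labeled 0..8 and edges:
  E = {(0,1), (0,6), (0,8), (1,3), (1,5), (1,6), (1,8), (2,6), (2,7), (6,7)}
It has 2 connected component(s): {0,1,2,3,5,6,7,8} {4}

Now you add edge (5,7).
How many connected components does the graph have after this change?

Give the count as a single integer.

Answer: 2

Derivation:
Initial component count: 2
Add (5,7): endpoints already in same component. Count unchanged: 2.
New component count: 2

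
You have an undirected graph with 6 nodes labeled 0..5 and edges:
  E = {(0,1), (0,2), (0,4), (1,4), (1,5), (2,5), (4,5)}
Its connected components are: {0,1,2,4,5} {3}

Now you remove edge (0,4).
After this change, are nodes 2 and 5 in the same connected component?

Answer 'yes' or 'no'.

Answer: yes

Derivation:
Initial components: {0,1,2,4,5} {3}
Removing edge (0,4): not a bridge — component count unchanged at 2.
New components: {0,1,2,4,5} {3}
Are 2 and 5 in the same component? yes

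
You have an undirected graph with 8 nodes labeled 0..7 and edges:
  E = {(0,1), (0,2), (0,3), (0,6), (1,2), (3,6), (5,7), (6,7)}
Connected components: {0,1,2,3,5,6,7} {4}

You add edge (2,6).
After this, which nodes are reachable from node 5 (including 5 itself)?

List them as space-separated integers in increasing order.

Before: nodes reachable from 5: {0,1,2,3,5,6,7}
Adding (2,6): both endpoints already in same component. Reachability from 5 unchanged.
After: nodes reachable from 5: {0,1,2,3,5,6,7}

Answer: 0 1 2 3 5 6 7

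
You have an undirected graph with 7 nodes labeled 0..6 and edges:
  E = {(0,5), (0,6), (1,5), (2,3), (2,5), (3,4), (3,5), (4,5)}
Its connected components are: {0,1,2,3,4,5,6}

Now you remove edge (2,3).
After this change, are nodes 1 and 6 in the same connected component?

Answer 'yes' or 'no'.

Initial components: {0,1,2,3,4,5,6}
Removing edge (2,3): not a bridge — component count unchanged at 1.
New components: {0,1,2,3,4,5,6}
Are 1 and 6 in the same component? yes

Answer: yes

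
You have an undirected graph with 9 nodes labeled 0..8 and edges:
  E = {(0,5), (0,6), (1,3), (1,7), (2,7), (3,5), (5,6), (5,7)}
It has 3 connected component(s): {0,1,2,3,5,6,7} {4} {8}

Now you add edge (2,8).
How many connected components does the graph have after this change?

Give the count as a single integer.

Initial component count: 3
Add (2,8): merges two components. Count decreases: 3 -> 2.
New component count: 2

Answer: 2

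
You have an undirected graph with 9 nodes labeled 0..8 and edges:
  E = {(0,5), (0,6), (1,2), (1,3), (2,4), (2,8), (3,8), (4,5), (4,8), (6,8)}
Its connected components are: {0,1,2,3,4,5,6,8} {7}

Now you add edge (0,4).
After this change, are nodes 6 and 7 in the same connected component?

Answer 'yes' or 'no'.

Initial components: {0,1,2,3,4,5,6,8} {7}
Adding edge (0,4): both already in same component {0,1,2,3,4,5,6,8}. No change.
New components: {0,1,2,3,4,5,6,8} {7}
Are 6 and 7 in the same component? no

Answer: no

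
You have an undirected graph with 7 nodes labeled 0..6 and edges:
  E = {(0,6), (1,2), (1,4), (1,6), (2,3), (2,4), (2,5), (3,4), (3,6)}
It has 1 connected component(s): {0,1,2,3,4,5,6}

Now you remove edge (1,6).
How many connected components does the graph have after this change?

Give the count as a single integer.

Answer: 1

Derivation:
Initial component count: 1
Remove (1,6): not a bridge. Count unchanged: 1.
  After removal, components: {0,1,2,3,4,5,6}
New component count: 1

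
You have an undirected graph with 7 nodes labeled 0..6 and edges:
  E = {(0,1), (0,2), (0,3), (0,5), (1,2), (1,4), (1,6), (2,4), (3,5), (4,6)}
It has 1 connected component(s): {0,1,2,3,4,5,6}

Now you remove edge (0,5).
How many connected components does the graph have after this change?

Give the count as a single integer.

Answer: 1

Derivation:
Initial component count: 1
Remove (0,5): not a bridge. Count unchanged: 1.
  After removal, components: {0,1,2,3,4,5,6}
New component count: 1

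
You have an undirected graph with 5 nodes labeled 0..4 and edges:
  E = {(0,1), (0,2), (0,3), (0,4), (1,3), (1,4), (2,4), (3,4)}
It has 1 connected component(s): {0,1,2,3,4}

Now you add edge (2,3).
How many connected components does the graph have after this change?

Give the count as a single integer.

Answer: 1

Derivation:
Initial component count: 1
Add (2,3): endpoints already in same component. Count unchanged: 1.
New component count: 1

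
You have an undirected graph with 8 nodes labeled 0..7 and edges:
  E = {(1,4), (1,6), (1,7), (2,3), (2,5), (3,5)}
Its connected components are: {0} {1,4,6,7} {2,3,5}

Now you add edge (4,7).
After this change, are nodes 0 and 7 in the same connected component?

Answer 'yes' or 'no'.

Answer: no

Derivation:
Initial components: {0} {1,4,6,7} {2,3,5}
Adding edge (4,7): both already in same component {1,4,6,7}. No change.
New components: {0} {1,4,6,7} {2,3,5}
Are 0 and 7 in the same component? no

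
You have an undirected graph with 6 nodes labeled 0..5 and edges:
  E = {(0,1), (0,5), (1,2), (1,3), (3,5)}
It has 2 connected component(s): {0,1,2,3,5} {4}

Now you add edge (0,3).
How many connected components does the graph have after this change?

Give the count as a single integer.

Answer: 2

Derivation:
Initial component count: 2
Add (0,3): endpoints already in same component. Count unchanged: 2.
New component count: 2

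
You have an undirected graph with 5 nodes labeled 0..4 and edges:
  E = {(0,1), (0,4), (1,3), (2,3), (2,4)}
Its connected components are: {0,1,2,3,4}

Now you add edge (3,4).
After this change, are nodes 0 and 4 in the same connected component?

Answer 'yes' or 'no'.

Answer: yes

Derivation:
Initial components: {0,1,2,3,4}
Adding edge (3,4): both already in same component {0,1,2,3,4}. No change.
New components: {0,1,2,3,4}
Are 0 and 4 in the same component? yes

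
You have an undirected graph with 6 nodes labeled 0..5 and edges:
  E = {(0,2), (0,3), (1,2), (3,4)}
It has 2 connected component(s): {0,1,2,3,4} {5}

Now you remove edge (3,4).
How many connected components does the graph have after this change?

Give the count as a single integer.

Initial component count: 2
Remove (3,4): it was a bridge. Count increases: 2 -> 3.
  After removal, components: {0,1,2,3} {4} {5}
New component count: 3

Answer: 3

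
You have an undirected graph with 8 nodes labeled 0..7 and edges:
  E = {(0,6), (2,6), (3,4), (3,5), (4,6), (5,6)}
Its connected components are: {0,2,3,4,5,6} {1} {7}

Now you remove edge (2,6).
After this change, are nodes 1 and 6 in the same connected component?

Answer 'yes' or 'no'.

Initial components: {0,2,3,4,5,6} {1} {7}
Removing edge (2,6): it was a bridge — component count 3 -> 4.
New components: {0,3,4,5,6} {1} {2} {7}
Are 1 and 6 in the same component? no

Answer: no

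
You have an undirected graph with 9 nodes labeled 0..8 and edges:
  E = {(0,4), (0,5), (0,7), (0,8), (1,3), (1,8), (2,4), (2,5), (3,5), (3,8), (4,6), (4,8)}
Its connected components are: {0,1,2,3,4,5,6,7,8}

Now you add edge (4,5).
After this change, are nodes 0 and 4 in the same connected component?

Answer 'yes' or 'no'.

Initial components: {0,1,2,3,4,5,6,7,8}
Adding edge (4,5): both already in same component {0,1,2,3,4,5,6,7,8}. No change.
New components: {0,1,2,3,4,5,6,7,8}
Are 0 and 4 in the same component? yes

Answer: yes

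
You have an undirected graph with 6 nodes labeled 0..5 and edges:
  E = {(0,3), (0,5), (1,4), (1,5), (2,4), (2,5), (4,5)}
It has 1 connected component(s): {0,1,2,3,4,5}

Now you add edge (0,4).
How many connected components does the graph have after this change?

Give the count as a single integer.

Answer: 1

Derivation:
Initial component count: 1
Add (0,4): endpoints already in same component. Count unchanged: 1.
New component count: 1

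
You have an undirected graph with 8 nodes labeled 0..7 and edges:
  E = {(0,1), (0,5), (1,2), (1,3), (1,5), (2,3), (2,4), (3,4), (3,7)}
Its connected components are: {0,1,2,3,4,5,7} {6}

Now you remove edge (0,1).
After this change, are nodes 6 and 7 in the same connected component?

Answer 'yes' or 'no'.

Initial components: {0,1,2,3,4,5,7} {6}
Removing edge (0,1): not a bridge — component count unchanged at 2.
New components: {0,1,2,3,4,5,7} {6}
Are 6 and 7 in the same component? no

Answer: no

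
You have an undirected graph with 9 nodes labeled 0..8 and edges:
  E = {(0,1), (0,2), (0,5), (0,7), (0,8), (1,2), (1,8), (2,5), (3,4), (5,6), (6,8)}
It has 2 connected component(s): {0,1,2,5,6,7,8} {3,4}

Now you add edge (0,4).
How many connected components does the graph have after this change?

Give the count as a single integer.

Answer: 1

Derivation:
Initial component count: 2
Add (0,4): merges two components. Count decreases: 2 -> 1.
New component count: 1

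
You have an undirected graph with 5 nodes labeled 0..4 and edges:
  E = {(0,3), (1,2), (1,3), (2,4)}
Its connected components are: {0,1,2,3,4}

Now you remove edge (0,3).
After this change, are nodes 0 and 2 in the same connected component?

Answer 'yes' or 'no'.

Initial components: {0,1,2,3,4}
Removing edge (0,3): it was a bridge — component count 1 -> 2.
New components: {0} {1,2,3,4}
Are 0 and 2 in the same component? no

Answer: no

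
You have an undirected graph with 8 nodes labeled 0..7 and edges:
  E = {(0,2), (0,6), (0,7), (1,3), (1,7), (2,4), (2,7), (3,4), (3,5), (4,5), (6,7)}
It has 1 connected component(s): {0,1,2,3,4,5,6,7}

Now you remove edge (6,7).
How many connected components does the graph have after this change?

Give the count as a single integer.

Initial component count: 1
Remove (6,7): not a bridge. Count unchanged: 1.
  After removal, components: {0,1,2,3,4,5,6,7}
New component count: 1

Answer: 1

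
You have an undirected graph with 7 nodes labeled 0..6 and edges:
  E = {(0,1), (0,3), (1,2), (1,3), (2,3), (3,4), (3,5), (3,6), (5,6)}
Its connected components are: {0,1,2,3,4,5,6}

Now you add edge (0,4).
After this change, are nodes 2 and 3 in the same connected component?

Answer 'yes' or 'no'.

Answer: yes

Derivation:
Initial components: {0,1,2,3,4,5,6}
Adding edge (0,4): both already in same component {0,1,2,3,4,5,6}. No change.
New components: {0,1,2,3,4,5,6}
Are 2 and 3 in the same component? yes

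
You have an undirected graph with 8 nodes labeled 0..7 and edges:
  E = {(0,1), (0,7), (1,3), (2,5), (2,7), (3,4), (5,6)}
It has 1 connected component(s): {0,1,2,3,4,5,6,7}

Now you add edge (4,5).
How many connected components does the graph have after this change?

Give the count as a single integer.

Initial component count: 1
Add (4,5): endpoints already in same component. Count unchanged: 1.
New component count: 1

Answer: 1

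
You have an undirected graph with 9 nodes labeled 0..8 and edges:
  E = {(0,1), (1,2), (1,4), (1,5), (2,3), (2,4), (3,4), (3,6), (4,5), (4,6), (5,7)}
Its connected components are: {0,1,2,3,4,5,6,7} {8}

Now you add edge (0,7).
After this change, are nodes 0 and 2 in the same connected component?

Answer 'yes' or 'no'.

Initial components: {0,1,2,3,4,5,6,7} {8}
Adding edge (0,7): both already in same component {0,1,2,3,4,5,6,7}. No change.
New components: {0,1,2,3,4,5,6,7} {8}
Are 0 and 2 in the same component? yes

Answer: yes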